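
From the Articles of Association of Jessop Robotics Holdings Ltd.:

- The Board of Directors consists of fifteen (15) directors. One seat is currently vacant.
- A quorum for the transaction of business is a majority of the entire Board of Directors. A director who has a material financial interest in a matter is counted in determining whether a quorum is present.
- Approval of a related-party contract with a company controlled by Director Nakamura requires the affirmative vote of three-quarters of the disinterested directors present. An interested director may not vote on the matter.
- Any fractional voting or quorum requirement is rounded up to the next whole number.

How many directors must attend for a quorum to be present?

8

A majority of 15 is 8.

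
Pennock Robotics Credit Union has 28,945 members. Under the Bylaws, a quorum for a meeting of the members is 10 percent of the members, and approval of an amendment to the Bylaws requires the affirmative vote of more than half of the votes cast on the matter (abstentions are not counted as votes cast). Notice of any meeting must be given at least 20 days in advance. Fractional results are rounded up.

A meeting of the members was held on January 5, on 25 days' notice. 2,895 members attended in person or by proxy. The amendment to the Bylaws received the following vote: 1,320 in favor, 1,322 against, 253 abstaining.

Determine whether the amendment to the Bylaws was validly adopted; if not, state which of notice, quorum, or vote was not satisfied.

Invalid — vote requirement not satisfied.

Notice: 25 days given; 20 required. Satisfied.
Quorum: 10% of 28,945 = 2,894.50, rounded up to 2,895; 2,895 present. Satisfied.
Vote: requires a majority of the votes cast (2,895 − 253 abstaining = 2,642); a majority of 2642 is 1322, so 1,322 needed; 1,320 in favor. Not satisfied.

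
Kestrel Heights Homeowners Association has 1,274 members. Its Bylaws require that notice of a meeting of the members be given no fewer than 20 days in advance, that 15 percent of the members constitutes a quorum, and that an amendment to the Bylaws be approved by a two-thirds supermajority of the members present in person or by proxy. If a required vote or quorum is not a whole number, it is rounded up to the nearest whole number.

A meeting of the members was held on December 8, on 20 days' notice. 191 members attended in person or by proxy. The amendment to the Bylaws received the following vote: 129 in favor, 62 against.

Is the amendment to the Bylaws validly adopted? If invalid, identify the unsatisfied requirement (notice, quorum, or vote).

Notice: 20 days given; 20 required. Satisfied.
Quorum: 15% of 1,274 = 191.10, rounded up to 192; 191 present. Not satisfied.
Vote: requires two-thirds of those present (191); 2/3 of 191 = 127.33, rounded up to 128, so 128 needed; 129 in favor. Satisfied.

Invalid — quorum requirement not satisfied.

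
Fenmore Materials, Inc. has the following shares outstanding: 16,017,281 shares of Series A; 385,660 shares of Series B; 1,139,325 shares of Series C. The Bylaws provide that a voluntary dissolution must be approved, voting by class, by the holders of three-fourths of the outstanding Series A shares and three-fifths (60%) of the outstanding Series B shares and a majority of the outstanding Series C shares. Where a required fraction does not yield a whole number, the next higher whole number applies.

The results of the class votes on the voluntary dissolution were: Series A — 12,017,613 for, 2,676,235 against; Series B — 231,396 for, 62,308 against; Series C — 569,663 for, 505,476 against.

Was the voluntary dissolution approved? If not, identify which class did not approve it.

Approved — every class gave the required vote.

Series A: 3/4 of 16017281 = 12012960.75, rounded up to 12012961; 12,012,961 required, 12,017,613 in favor — approved.
Series B: 3/5 of 385660 = 231396; 231,396 required, 231,396 in favor — approved.
Series C: a majority of 1139325 is 569663; 569,663 required, 569,663 in favor — approved.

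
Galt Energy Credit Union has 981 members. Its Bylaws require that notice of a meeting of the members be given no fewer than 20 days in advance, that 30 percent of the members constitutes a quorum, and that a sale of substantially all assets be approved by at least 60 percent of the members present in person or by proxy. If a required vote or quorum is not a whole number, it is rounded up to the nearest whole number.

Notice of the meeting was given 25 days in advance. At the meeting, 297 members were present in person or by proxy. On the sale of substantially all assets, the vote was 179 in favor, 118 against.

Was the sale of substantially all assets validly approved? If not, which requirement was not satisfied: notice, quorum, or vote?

Valid — all requirements satisfied.

Notice: 25 days given; 20 required. Satisfied.
Quorum: 30% of 981 = 294.30, rounded up to 295; 297 present. Satisfied.
Vote: requires three-fifths of those present (297); 3/5 of 297 = 178.20, rounded up to 179, so 179 needed; 179 in favor. Satisfied.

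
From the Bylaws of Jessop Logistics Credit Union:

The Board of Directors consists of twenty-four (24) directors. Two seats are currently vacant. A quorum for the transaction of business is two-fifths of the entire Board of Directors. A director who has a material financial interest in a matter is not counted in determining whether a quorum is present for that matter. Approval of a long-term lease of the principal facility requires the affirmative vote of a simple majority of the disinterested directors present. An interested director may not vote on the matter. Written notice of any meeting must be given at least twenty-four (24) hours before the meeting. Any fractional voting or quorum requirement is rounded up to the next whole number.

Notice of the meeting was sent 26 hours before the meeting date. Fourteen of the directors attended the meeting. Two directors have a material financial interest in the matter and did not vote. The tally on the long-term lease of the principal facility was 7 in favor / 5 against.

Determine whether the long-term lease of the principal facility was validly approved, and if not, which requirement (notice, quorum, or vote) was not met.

Valid — all requirements satisfied.

Notice: 26 hours given; 24 required (26 ≥ 24). Satisfied.
Quorum: 14 present, but the 2 interested directors do not count, leaving 12. Quorum is 10. Satisfied.
Vote: the long-term lease of the principal facility requires a majority of the disinterested directors present (14 − 2 = 12). A majority of 12 is 7, so 7 affirmative votes are needed; 7 voted in favor. Satisfied.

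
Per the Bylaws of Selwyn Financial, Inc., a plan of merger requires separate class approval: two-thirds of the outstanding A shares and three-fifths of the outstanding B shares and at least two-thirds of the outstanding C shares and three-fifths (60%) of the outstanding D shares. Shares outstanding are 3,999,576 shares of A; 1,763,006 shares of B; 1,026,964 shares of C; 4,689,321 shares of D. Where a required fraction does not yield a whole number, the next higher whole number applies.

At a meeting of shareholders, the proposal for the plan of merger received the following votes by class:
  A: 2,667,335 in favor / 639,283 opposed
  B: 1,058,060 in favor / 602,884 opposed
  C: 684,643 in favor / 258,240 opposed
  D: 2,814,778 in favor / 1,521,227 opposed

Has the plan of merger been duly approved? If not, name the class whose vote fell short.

A: 2/3 of 3999576 = 2666384; 2,666,384 required, 2,667,335 in favor — approved.
B: 3/5 of 1763006 = 1057803.60, rounded up to 1057804; 1,057,804 required, 1,058,060 in favor — approved.
C: 2/3 of 1026964 = 684642.67, rounded up to 684643; 684,643 required, 684,643 in favor — approved.
D: 3/5 of 4689321 = 2813592.60, rounded up to 2813593; 2,813,593 required, 2,814,778 in favor — approved.

Approved — every class gave the required vote.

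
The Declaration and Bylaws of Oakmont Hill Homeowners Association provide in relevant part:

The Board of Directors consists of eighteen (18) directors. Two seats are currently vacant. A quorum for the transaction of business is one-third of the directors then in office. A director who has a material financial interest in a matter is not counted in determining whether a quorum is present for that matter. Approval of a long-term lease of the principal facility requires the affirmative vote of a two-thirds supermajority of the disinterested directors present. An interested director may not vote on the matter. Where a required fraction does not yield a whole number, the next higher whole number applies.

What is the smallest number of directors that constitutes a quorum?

1/3 of 16 = 5.33, rounded up to 6.

6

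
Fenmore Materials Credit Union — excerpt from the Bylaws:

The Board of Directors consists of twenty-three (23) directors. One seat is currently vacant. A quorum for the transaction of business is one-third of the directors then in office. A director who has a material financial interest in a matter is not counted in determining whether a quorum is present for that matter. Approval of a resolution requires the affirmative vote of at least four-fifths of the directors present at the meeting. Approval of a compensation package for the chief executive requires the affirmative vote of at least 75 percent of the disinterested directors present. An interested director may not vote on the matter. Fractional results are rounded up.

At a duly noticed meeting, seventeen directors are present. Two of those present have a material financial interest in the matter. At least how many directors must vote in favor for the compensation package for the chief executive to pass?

The compensation package for the chief executive requires three-fourths of the disinterested directors present (17 − 2 = 15).
3/4 of 15 = 11.25, rounded up to 12.

12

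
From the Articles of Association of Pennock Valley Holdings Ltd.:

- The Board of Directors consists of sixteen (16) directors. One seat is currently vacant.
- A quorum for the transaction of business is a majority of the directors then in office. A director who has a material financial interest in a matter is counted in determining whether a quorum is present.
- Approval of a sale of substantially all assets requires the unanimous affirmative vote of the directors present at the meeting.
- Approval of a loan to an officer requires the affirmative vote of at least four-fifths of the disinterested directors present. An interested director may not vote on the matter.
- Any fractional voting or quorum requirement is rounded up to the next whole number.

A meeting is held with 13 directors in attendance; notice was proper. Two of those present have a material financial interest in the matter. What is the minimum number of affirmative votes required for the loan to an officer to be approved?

9

The loan to an officer requires four-fifths of the disinterested directors present (13 − 2 = 11).
4/5 of 11 = 8.80, rounded up to 9.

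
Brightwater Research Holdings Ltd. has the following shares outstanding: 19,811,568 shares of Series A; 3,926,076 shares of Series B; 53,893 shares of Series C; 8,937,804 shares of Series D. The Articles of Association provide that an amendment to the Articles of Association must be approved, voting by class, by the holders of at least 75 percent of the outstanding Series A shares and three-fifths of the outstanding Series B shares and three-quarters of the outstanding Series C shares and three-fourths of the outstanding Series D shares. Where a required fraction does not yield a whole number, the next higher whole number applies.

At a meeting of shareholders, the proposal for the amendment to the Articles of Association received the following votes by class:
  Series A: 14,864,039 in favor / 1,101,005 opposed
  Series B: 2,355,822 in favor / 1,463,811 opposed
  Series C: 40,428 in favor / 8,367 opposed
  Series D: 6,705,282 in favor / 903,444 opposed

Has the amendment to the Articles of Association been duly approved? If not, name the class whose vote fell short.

Approved — every class gave the required vote.

Series A: 3/4 of 19811568 = 14858676; 14,858,676 required, 14,864,039 in favor — approved.
Series B: 3/5 of 3926076 = 2355645.60, rounded up to 2355646; 2,355,646 required, 2,355,822 in favor — approved.
Series C: 3/4 of 53893 = 40419.75, rounded up to 40420; 40,420 required, 40,428 in favor — approved.
Series D: 3/4 of 8937804 = 6703353; 6,703,353 required, 6,705,282 in favor — approved.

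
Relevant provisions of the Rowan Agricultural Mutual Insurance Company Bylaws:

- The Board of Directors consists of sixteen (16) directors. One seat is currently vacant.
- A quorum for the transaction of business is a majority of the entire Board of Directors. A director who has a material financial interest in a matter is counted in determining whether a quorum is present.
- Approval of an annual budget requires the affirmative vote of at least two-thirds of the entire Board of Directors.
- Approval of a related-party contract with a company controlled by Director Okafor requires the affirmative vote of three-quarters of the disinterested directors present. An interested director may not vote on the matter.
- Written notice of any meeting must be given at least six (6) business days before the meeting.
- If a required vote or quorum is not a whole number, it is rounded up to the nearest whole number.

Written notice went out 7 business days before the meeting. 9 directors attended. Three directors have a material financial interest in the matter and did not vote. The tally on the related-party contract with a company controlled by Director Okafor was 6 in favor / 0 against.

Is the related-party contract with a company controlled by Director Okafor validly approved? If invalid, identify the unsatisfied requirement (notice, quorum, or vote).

Notice: 7 business days given; 6 required (7 ≥ 6). Satisfied.
Quorum: 9 present (interested directors count toward quorum); quorum is 9. Satisfied.
Vote: the related-party contract with a company controlled by Director Okafor requires three-fourths of the disinterested directors present (9 − 3 = 6). 3/4 of 6 = 4.50, rounded up to 5, so 5 affirmative votes are needed; 6 voted in favor. Satisfied.

Valid — all requirements satisfied.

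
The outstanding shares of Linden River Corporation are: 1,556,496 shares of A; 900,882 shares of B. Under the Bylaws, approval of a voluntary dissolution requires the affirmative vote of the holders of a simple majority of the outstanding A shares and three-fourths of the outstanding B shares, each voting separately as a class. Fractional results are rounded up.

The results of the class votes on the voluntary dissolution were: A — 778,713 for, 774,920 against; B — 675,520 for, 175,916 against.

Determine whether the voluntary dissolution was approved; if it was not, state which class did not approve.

A: a majority of 1556496 is 778249; 778,249 required, 778,713 in favor — approved.
B: 3/4 of 900882 = 675661.50, rounded up to 675662; 675,662 required, 675,520 in favor — not approved.

Not approved — the B shares did not give the required vote.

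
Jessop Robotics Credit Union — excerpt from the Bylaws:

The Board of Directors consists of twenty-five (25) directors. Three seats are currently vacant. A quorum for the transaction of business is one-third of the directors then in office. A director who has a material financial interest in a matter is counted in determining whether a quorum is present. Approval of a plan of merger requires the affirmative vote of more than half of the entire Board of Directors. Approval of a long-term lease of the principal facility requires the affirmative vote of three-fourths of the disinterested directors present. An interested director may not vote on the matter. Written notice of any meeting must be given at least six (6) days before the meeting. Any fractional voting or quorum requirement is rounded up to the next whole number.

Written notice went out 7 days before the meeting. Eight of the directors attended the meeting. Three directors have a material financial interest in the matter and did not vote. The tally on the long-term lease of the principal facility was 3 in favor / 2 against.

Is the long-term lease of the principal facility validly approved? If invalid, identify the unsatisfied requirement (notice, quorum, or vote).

Notice: 7 days given; 6 required (7 ≥ 6). Satisfied.
Quorum: 8 present (interested directors count toward quorum); quorum is 8. Satisfied.
Vote: the long-term lease of the principal facility requires three-fourths of the disinterested directors present (8 − 3 = 5). 3/4 of 5 = 3.75, rounded up to 4, so 4 affirmative votes are needed; 3 voted in favor. Not satisfied.

Invalid — vote requirement not satisfied.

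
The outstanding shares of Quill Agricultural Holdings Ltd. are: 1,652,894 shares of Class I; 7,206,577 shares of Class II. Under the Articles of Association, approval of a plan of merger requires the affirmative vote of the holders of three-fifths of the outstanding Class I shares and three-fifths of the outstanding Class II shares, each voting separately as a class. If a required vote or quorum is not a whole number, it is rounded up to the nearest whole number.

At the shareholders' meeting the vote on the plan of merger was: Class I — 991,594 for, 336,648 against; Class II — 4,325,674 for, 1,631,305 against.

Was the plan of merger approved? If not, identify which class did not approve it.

Not approved — the Class I shares did not give the required vote.

Class I: 3/5 of 1652894 = 991736.40, rounded up to 991737; 991,737 required, 991,594 in favor — not approved.
Class II: 3/5 of 7206577 = 4323946.20, rounded up to 4323947; 4,323,947 required, 4,325,674 in favor — approved.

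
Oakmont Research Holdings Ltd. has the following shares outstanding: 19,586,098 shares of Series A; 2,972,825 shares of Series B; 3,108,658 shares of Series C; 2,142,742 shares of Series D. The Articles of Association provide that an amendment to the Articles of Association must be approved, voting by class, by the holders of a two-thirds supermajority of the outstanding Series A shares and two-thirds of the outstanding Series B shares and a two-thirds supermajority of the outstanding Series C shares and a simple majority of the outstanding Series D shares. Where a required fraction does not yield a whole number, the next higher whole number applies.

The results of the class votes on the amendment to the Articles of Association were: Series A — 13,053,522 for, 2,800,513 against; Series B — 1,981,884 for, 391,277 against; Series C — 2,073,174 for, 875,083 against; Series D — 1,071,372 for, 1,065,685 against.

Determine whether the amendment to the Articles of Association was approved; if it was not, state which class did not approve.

Series A: 2/3 of 19586098 = 13057398.67, rounded up to 13057399; 13,057,399 required, 13,053,522 in favor — not approved.
Series B: 2/3 of 2972825 = 1981883.33, rounded up to 1981884; 1,981,884 required, 1,981,884 in favor — approved.
Series C: 2/3 of 3108658 = 2072438.67, rounded up to 2072439; 2,072,439 required, 2,073,174 in favor — approved.
Series D: a majority of 2142742 is 1071372; 1,071,372 required, 1,071,372 in favor — approved.

Not approved — the Series A shares did not give the required vote.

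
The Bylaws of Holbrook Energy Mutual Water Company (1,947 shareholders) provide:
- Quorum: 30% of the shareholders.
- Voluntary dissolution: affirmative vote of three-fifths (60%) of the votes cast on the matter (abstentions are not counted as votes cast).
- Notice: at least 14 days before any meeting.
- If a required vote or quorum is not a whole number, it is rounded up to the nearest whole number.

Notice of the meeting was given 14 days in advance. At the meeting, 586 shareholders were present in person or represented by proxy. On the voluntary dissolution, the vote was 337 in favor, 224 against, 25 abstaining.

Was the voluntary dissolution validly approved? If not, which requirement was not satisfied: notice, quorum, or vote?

Notice: 14 days given; 14 required. Satisfied.
Quorum: 30% of 1,947 = 584.10, rounded up to 585; 586 present. Satisfied.
Vote: requires three-fifths of the votes cast (586 − 25 abstaining = 561); 3/5 of 561 = 336.60, rounded up to 337, so 337 needed; 337 in favor. Satisfied.

Valid — all requirements satisfied.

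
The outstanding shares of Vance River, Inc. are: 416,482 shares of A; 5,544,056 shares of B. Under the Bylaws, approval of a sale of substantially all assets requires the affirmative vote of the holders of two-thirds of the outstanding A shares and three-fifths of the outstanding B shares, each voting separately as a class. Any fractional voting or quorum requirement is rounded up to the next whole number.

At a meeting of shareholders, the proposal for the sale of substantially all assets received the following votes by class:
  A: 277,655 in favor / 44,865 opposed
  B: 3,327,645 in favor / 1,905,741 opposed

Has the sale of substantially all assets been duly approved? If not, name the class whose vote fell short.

A: 2/3 of 416482 = 277654.67, rounded up to 277655; 277,655 required, 277,655 in favor — approved.
B: 3/5 of 5544056 = 3326433.60, rounded up to 3326434; 3,326,434 required, 3,327,645 in favor — approved.

Approved — every class gave the required vote.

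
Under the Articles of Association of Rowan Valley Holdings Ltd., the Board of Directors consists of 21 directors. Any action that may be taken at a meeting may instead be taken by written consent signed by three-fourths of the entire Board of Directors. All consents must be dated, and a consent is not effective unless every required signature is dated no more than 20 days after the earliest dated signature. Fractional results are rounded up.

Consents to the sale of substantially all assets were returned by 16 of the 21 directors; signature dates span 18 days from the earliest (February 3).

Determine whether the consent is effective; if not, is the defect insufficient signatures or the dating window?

Effective — both the signature and dating-window requirements are satisfied.

Signatures required: three-fourths of 21 — 3/4 of 21 = 15.75, rounded up to 16, so 16 needed; 16 signed. Sufficient.
Dating window: the latest signature is 18 days after the earliest; the limit is 20 days. Within the window.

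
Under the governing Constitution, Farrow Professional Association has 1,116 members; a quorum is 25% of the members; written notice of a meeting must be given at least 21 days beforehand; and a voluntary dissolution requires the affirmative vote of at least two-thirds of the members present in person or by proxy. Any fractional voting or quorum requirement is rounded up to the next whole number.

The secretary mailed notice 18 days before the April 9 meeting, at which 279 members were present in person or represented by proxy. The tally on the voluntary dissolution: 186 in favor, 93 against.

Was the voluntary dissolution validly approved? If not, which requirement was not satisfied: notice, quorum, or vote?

Invalid — notice requirement not satisfied.

Notice: 18 days given; 21 required. Not satisfied.
Quorum: 25% of 1,116 = 279; 279 present. Satisfied.
Vote: requires two-thirds of those present (279); 2/3 of 279 = 186, so 186 needed; 186 in favor. Satisfied.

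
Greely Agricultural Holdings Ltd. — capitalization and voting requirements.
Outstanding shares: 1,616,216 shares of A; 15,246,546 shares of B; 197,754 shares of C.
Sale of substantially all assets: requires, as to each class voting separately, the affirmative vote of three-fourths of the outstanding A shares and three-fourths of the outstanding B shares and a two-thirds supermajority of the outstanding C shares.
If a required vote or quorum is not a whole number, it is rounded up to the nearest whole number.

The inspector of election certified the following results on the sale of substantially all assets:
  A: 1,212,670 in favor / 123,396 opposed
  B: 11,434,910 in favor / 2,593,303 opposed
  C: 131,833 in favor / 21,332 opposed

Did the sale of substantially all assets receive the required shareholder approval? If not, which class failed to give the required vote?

A: 3/4 of 1616216 = 1212162; 1,212,162 required, 1,212,670 in favor — approved.
B: 3/4 of 15246546 = 11434909.50, rounded up to 11434910; 11,434,910 required, 11,434,910 in favor — approved.
C: 2/3 of 197754 = 131836; 131,836 required, 131,833 in favor — not approved.

Not approved — the C shares did not give the required vote.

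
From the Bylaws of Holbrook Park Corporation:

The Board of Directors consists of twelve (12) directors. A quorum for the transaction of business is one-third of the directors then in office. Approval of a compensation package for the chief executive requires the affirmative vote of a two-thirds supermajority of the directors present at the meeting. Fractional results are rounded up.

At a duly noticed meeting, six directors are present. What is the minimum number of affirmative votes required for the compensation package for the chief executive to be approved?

The compensation package for the chief executive requires two-thirds of the directors present (6).
2/3 of 6 = 4.

4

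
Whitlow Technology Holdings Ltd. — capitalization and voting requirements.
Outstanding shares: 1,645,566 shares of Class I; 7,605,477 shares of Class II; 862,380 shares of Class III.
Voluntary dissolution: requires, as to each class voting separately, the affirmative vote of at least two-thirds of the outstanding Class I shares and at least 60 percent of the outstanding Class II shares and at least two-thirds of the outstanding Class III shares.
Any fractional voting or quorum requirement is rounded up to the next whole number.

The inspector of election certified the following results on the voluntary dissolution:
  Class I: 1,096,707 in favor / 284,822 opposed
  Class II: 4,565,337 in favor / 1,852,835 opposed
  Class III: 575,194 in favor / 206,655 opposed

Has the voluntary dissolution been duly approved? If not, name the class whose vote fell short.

Not approved — the Class I shares did not give the required vote.

Class I: 2/3 of 1645566 = 1097044; 1,097,044 required, 1,096,707 in favor — not approved.
Class II: 3/5 of 7605477 = 4563286.20, rounded up to 4563287; 4,563,287 required, 4,565,337 in favor — approved.
Class III: 2/3 of 862380 = 574920; 574,920 required, 575,194 in favor — approved.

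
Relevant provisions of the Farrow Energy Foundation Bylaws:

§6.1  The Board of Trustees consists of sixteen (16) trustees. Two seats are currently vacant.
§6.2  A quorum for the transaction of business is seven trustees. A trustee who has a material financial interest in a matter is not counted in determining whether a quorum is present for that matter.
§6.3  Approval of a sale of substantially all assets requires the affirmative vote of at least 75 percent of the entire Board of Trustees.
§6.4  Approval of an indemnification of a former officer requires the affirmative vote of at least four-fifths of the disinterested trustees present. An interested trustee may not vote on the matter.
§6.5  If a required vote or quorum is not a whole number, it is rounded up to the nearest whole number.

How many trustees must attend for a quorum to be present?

The quorum is fixed at 7.

7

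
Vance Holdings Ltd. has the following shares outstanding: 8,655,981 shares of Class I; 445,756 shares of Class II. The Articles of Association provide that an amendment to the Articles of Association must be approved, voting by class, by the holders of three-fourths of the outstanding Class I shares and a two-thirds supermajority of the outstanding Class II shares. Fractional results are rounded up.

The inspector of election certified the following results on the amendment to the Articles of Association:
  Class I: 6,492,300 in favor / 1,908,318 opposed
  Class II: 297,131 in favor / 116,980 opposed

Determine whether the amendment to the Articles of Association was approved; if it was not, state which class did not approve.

Not approved — the Class II shares did not give the required vote.

Class I: 3/4 of 8655981 = 6491985.75, rounded up to 6491986; 6,491,986 required, 6,492,300 in favor — approved.
Class II: 2/3 of 445756 = 297170.67, rounded up to 297171; 297,171 required, 297,131 in favor — not approved.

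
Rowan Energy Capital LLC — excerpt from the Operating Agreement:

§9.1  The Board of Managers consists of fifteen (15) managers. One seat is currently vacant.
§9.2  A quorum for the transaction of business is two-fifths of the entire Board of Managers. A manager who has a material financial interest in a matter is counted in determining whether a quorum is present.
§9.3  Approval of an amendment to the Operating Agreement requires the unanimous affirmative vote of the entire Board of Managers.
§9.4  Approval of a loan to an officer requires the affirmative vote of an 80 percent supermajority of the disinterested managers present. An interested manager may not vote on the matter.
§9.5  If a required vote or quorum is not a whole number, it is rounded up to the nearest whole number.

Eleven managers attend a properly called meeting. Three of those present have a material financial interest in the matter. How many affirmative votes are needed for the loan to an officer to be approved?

The loan to an officer requires four-fifths of the disinterested managers present (11 − 3 = 8).
4/5 of 8 = 6.40, rounded up to 7.

7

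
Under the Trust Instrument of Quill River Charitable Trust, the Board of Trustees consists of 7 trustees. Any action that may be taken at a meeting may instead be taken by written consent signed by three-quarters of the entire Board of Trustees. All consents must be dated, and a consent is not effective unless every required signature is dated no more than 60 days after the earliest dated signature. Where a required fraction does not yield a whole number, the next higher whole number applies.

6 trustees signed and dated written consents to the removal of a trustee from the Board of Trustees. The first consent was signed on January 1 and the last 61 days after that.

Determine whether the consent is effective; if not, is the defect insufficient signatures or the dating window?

Not effective — dating-window requirement not satisfied.

Signatures required: three-quarters of 7 — 3/4 of 7 = 5.25, rounded up to 6, so 6 needed; 6 signed. Sufficient.
Dating window: the latest signature is 61 days after the earliest; the limit is 60 days. Outside the window.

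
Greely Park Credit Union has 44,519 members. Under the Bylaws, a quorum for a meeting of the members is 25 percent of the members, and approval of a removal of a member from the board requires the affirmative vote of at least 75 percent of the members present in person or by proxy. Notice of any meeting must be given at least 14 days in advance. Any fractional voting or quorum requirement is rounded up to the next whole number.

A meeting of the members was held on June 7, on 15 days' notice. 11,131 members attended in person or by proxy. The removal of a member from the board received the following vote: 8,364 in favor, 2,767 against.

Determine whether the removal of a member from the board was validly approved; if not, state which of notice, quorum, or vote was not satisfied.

Notice: 15 days given; 14 required. Satisfied.
Quorum: 25% of 44,519 = 11,129.75, rounded up to 11,130; 11,131 present. Satisfied.
Vote: requires three-fourths of those present (11,131); 3/4 of 11131 = 8348.25, rounded up to 8349, so 8,349 needed; 8,364 in favor. Satisfied.

Valid — all requirements satisfied.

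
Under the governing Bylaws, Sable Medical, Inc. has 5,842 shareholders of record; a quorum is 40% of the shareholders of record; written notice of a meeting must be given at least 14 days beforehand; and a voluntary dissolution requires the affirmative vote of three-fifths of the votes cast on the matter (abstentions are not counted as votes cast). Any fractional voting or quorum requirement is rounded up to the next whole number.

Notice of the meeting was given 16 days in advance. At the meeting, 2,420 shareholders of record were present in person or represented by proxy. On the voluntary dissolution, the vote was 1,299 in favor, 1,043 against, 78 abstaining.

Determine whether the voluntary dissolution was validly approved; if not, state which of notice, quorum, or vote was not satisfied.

Notice: 16 days given; 14 required. Satisfied.
Quorum: 40% of 5,842 = 2,336.80, rounded up to 2,337; 2,420 present. Satisfied.
Vote: requires three-fifths of the votes cast (2,420 − 78 abstaining = 2,342); 3/5 of 2342 = 1405.20, rounded up to 1406, so 1,406 needed; 1,299 in favor. Not satisfied.

Invalid — vote requirement not satisfied.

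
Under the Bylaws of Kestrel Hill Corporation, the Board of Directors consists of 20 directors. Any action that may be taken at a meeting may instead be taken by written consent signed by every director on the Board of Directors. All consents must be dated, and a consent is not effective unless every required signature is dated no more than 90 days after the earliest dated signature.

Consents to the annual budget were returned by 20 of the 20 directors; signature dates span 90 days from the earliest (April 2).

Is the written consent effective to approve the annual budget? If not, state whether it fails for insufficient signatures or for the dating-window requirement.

Signatures required: every one of 20 — unanimous means all 20, so 20 needed; 20 signed. Sufficient.
Dating window: the latest signature is 90 days after the earliest; the limit is 90 days. Within the window.

Effective — both the signature and dating-window requirements are satisfied.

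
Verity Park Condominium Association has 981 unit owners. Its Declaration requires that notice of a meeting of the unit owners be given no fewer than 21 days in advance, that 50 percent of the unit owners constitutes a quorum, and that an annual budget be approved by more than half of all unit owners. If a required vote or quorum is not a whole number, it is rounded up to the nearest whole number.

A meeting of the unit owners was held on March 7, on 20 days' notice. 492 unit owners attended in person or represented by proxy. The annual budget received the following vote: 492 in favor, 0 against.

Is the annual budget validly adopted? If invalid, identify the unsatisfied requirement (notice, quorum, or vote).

Notice: 20 days given; 21 required. Not satisfied.
Quorum: 50% of 981 = 490.50, rounded up to 491; 492 present. Satisfied.
Vote: requires a majority of all unit owners (981); a majority of 981 is 491, so 491 needed; 492 in favor. Satisfied.

Invalid — notice requirement not satisfied.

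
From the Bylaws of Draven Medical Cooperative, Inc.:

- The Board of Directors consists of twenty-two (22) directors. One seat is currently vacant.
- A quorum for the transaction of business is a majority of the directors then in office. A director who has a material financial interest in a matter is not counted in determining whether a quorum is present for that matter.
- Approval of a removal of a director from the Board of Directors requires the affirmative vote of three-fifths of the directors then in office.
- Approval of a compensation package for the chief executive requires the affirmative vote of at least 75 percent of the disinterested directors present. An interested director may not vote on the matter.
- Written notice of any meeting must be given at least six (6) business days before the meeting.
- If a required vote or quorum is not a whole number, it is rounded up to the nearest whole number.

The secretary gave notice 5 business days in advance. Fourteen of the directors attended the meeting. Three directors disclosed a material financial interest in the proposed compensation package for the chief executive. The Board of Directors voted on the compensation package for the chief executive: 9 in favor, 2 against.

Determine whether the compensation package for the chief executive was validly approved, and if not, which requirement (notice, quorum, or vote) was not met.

Invalid — notice requirement not satisfied.

Notice: 5 business days given; 6 required (5 < 6). Not satisfied.
Quorum: 14 present, but the 3 interested directors do not count, leaving 11. Quorum is 11. Satisfied.
Vote: the compensation package for the chief executive requires three-fourths of the disinterested directors present (14 − 3 = 11). 3/4 of 11 = 8.25, rounded up to 9, so 9 affirmative votes are needed; 9 voted in favor. Satisfied.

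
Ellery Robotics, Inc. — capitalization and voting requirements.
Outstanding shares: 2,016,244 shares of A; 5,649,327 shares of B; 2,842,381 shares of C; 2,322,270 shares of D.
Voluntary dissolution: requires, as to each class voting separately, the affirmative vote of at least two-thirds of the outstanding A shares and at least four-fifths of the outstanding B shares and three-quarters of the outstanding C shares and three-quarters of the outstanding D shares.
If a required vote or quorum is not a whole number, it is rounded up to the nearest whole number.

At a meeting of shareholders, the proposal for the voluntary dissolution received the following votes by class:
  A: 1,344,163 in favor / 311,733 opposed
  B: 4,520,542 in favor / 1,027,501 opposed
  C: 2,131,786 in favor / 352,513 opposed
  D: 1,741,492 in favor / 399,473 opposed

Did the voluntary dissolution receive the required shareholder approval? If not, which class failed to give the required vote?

A: 2/3 of 2016244 = 1344162.67, rounded up to 1344163; 1,344,163 required, 1,344,163 in favor — approved.
B: 4/5 of 5649327 = 4519461.60, rounded up to 4519462; 4,519,462 required, 4,520,542 in favor — approved.
C: 3/4 of 2842381 = 2131785.75, rounded up to 2131786; 2,131,786 required, 2,131,786 in favor — approved.
D: 3/4 of 2322270 = 1741702.50, rounded up to 1741703; 1,741,703 required, 1,741,492 in favor — not approved.

Not approved — the D shares did not give the required vote.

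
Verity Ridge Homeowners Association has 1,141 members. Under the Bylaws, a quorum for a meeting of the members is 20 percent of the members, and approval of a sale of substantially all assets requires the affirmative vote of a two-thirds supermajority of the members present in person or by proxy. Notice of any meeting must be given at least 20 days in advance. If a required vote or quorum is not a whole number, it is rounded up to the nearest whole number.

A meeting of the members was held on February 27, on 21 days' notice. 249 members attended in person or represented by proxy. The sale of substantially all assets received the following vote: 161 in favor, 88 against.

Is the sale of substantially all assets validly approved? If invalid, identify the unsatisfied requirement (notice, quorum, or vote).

Invalid — vote requirement not satisfied.

Notice: 21 days given; 20 required. Satisfied.
Quorum: 20% of 1,141 = 228.20, rounded up to 229; 249 present. Satisfied.
Vote: requires two-thirds of those present (249); 2/3 of 249 = 166, so 166 needed; 161 in favor. Not satisfied.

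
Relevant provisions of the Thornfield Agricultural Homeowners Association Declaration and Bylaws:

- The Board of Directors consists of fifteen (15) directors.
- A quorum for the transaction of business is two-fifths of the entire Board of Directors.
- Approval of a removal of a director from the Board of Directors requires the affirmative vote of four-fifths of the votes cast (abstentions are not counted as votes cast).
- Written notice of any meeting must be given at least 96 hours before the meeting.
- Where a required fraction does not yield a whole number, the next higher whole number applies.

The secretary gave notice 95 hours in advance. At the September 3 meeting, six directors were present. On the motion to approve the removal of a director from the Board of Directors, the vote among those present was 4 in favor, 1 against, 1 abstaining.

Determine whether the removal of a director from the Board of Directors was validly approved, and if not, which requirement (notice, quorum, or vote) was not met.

Notice: 95 hours given; 96 required (95 < 96). Not satisfied.
Quorum: 6 present; quorum is 6. Satisfied.
Vote: the removal of a director from the Board of Directors requires four-fifths of the votes cast (6 present − 1 abstaining = 5). 4/5 of 5 = 4, so 4 affirmative votes are needed; 4 voted in favor. Satisfied.

Invalid — notice requirement not satisfied.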